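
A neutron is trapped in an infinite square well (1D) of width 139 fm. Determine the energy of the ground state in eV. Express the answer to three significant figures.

For an infinite well E_n = n²h²/(8m_nL²), so E_1 = h²/(8m_nL²) = (6.626×10^-34)²/(8·1.675×10^-27·(1.39×10^-13 m)²) = 1.696×10^-15 J.
Converting, E_1 = 1.696×10^-15 J / (1.602×10^-19 J/eV) = 1.06×10^4 eV.

E_1 = 1.06×10^4 eV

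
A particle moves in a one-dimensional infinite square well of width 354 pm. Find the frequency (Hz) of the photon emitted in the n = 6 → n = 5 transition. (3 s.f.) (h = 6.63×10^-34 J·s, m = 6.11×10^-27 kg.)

E_1 = h²/(8mL²) = 7.176×10^-23 J and ΔE = (6² − 5²)E_1 = 7.894×10^-22 J.
f = ΔE/h = 7.894×10^-22/6.63×10^-34 = 1.19×10^12 Hz.

f = 1.19×10^12 Hz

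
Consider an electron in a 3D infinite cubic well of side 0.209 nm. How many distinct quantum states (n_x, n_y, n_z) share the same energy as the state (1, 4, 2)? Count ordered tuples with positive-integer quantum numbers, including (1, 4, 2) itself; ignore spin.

degeneracy = 6

The level has n_x² + n_y² + n_z² = 21. The ordered positive-integer solutions are (1, 2, 4), (1, 4, 2), (2, 1, 4), (2, 4, 1), (4, 1, 2), (4, 2, 1).
That gives 6 states.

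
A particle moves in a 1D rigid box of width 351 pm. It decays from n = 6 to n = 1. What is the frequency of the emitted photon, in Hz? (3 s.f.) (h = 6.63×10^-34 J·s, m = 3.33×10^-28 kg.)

E_1 = h²/(8mL²) = 1.339×10^-21 J and ΔE = (6² − 1²)E_1 = 4.686×10^-20 J.
f = ΔE/h = 4.686×10^-20/6.63×10^-34 = 7.07×10^13 Hz.

f = 7.07×10^13 Hz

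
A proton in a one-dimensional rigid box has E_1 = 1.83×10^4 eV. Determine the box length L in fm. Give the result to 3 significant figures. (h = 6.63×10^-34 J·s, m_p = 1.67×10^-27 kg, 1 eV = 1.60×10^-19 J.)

L = 106 fm

From E_n = n²h²/(8m_pL²), L = n·h/√(8m_pE_n).
E_1 = 1.83×10^4 eV = 2.928×10^-15 J, so L = 1·6.63×10^-34/√(8·1.67×10^-27·2.928×10^-15) = 1.06×10^-13 m = 106 fm.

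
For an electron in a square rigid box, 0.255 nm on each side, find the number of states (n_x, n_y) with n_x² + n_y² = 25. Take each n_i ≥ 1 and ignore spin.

degeneracy = 2

The level has n_x² + n_y² = 25. The ordered positive-integer solutions are (3, 4), (4, 3).
That gives 2 states.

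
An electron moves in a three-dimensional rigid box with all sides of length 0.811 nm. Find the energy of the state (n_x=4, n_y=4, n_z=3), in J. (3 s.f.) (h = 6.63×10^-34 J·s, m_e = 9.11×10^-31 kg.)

For a 3D rectangular well E = (h²/8m_e)·Σ n_i²/L_i² = (6.63×10^-34)²/(8·9.11×10^-31) · [4²/(0.811 nm)² + 4²/(0.811 nm)² + 3²/(0.811 nm)²].
Evaluating gives E = 3.76×10^-18 J.

E = 3.76×10^-18 J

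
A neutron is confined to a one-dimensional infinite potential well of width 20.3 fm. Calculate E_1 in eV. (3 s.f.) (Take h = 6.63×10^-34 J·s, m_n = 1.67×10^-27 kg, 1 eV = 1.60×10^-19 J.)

For an infinite well E_n = n²h²/(8m_nL²), so E_1 = h²/(8m_nL²) = (6.63×10^-34)²/(8·1.67×10^-27·(2.03×10^-14 m)²) = 7.984×10^-14 J.
Converting, E_1 = 7.984×10^-14 J / (1.60×10^-19 J/eV) = 4.99×10^5 eV.

E_1 = 4.99×10^5 eV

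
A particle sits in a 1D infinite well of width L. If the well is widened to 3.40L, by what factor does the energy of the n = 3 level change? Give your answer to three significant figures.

E_n ∝ 1/L², so the energy scales by 1/3.40² = 0.0865.

0.0865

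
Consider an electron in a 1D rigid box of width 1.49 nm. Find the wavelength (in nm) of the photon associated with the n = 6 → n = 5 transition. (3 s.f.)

E_1 = h²/(8m_eL²) = 2.714×10^-20 J, so ΔE = (6² − 5²)E_1 = 2.985×10^-19 J.
λ = hc/ΔE = (6.626×10^-34·2.998×10^8)/2.985×10^-19 = 6.65×10^-7 m = 665 nm.

λ = 665 nm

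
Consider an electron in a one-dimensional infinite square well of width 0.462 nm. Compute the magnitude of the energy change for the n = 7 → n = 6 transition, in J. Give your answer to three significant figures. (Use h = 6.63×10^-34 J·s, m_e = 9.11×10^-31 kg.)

E_1 = h²/(8m_eL²) = 2.826×10^-19 J.
|ΔE| = |7² − 6²|·E_1 = 13·2.826×10^-19 J = 3.67×10^-18 J.

|ΔE| = 3.67×10^-18 J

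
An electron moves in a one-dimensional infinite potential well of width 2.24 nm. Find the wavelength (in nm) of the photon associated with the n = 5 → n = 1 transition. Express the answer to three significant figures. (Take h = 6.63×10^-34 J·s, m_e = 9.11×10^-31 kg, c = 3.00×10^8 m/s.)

λ = 689 nm

E_1 = h²/(8m_eL²) = 1.202×10^-20 J, so ΔE = (5² − 1²)E_1 = 2.885×10^-19 J.
λ = hc/ΔE = (6.63×10^-34·3.00×10^8)/2.885×10^-19 = 6.89×10^-7 m = 689 nm.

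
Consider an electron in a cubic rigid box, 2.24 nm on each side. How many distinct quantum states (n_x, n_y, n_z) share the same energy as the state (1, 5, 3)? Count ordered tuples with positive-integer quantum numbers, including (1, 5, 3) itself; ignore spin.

The level has n_x² + n_y² + n_z² = 35. The ordered positive-integer solutions are (1, 3, 5), (1, 5, 3), (3, 1, 5), (3, 5, 1), (5, 1, 3), (5, 3, 1).
That gives 6 states.

degeneracy = 6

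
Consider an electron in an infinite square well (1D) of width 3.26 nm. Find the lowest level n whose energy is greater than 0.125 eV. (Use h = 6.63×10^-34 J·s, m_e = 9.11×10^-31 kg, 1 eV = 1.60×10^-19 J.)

E_1 = h²/(8m_eL²) = 5.675×10^-21 J = 0.03547 eV.
Need n² > 0.125/0.03547 = 3.524, i.e. n > 1.877.
The smallest integer satisfying this is n = 2.

n = 2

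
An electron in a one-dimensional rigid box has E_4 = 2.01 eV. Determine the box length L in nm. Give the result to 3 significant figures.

L = 1.73 nm

From E_n = n²h²/(8m_eL²), L = n·h/√(8m_eE_n).
E_4 = 2.01 eV = 3.220×10^-19 J, so L = 4·6.626×10^-34/√(8·9.109×10^-31·3.220×10^-19) = 1.73×10^-9 m = 1.73 nm.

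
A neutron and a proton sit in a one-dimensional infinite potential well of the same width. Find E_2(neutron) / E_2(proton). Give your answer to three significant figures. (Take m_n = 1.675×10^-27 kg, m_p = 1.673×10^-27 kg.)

0.999

E_n ∝ 1/m at fixed n and L, so the ratio is m_p/m_n = 1.673×10^-27/1.675×10^-27 = 0.999.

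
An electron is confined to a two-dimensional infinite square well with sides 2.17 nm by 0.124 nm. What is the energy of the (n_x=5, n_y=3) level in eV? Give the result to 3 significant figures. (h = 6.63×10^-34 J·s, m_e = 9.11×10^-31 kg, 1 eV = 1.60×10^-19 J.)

For a 2D rectangular well E = (h²/8m_e)·Σ n_i²/L_i² = (6.63×10^-34)²/(8·9.11×10^-31) · [5²/(2.17 nm)² + 3²/(0.124 nm)²].
Evaluating gives E = 3.562×10^-17 J = 223 eV.

E = 223 eV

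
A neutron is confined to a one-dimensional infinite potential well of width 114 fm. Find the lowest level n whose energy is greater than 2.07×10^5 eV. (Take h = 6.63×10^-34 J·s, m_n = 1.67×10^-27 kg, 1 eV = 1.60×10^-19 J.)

n = 4

E_1 = h²/(8m_nL²) = 2.532×10^-15 J = 1.583×10^4 eV.
Need n² > 2.07×10^5/1.583×10^4 = 13.08, i.e. n > 3.617.
The smallest integer satisfying this is n = 4.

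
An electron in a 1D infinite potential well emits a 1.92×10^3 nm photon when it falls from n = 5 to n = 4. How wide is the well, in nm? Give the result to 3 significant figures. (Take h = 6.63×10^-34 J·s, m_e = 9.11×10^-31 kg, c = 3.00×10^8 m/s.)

The photon carries ΔE = hc/λ = 6.63×10^-34·3.00×10^8/1.92×10^-6 m = 1.036×10^-19 J.
Since ΔE = (5² − 4²)E_1, E_1 = 1.151×10^-20 J, and L = h/√(8m_eE_1) = 2.29×10^-9 m = 2.29 nm.

L = 2.29 nm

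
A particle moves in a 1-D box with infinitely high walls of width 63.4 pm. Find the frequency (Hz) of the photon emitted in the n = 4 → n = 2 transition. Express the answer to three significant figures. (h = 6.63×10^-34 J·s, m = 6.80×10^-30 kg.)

f = 3.64×10^16 Hz

E_1 = h²/(8mL²) = 2.010×10^-18 J and ΔE = (4² − 2²)E_1 = 2.412×10^-17 J.
f = ΔE/h = 2.412×10^-17/6.63×10^-34 = 3.64×10^16 Hz.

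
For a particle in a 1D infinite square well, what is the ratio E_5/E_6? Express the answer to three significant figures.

0.694

E_n ∝ n², so E_5/E_6 = 5²/6² = 25/36 = 0.694.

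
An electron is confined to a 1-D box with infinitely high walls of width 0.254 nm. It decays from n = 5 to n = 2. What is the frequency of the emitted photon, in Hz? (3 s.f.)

f = 2.96×10^16 Hz

E_1 = h²/(8m_eL²) = 9.338×10^-19 J and ΔE = (5² − 2²)E_1 = 1.961×10^-17 J.
f = ΔE/h = 1.961×10^-17/6.626×10^-34 = 2.96×10^16 Hz.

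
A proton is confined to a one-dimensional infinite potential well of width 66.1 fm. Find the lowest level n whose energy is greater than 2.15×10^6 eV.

E_1 = h²/(8m_pL²) = 7.508×10^-15 J = 4.687×10^4 eV.
Need n² > 2.15×10^6/4.687×10^4 = 45.87, i.e. n > 6.773.
The smallest integer satisfying this is n = 7.

n = 7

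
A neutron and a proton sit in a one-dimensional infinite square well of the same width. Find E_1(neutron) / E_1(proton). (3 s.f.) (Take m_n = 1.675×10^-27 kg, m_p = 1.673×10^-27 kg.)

0.999

E_n ∝ 1/m at fixed n and L, so the ratio is m_p/m_n = 1.673×10^-27/1.675×10^-27 = 0.999.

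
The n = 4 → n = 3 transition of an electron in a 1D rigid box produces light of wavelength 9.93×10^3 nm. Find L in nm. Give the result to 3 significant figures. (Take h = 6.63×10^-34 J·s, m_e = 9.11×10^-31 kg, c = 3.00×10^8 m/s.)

The photon carries ΔE = hc/λ = 6.63×10^-34·3.00×10^8/9.93×10^-6 m = 2.003×10^-20 J.
Since ΔE = (4² − 3²)E_1, E_1 = 2.861×10^-21 J, and L = h/√(8m_eE_1) = 4.59×10^-9 m = 4.59 nm.

L = 4.59 nm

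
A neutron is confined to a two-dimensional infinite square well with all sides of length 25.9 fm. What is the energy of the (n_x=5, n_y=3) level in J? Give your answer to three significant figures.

For a 2D rectangular well E = (h²/8m_n)·Σ n_i²/L_i² = (6.626×10^-34)²/(8·1.675×10^-27) · [5²/(25.9 fm)² + 3²/(25.9 fm)²].
Evaluating gives E = 1.66×10^-12 J.

E = 1.66×10^-12 J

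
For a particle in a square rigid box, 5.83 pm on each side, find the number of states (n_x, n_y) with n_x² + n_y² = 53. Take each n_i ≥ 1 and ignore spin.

The level has n_x² + n_y² = 53. The ordered positive-integer solutions are (2, 7), (7, 2).
That gives 2 states.

degeneracy = 2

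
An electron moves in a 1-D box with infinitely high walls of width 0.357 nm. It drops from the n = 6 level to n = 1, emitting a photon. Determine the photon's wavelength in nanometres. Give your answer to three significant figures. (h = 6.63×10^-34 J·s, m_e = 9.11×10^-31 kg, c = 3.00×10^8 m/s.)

λ = 12.0 nm

E_1 = h²/(8m_eL²) = 4.732×10^-19 J, so ΔE = (6² − 1²)E_1 = 1.656×10^-17 J.
λ = hc/ΔE = (6.63×10^-34·3.00×10^8)/1.656×10^-17 = 1.20×10^-8 m = 12.0 nm.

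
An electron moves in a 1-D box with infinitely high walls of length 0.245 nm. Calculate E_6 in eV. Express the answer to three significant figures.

E_6 = 226 eV

For an infinite well E_n = n²h²/(8m_eL²), so E_1 = h²/(8m_eL²) = (6.626×10^-34)²/(8·9.109×10^-31·(2.45×10^-10 m)²) = 1.004×10^-18 J.
Then E_6 = 6²·E_1 = 36·1.004×10^-18 J = 3.614×10^-17 J.
Converting, E_6 = 3.614×10^-17 J / (1.602×10^-19 J/eV) = 226 eV.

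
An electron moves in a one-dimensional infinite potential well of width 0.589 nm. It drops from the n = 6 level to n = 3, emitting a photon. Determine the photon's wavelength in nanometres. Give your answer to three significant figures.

E_1 = h²/(8m_eL²) = 1.737×10^-19 J, so ΔE = (6² − 3²)E_1 = 4.690×10^-18 J.
λ = hc/ΔE = (6.626×10^-34·2.998×10^8)/4.690×10^-18 = 4.24×10^-8 m = 42.4 nm.

λ = 42.4 nm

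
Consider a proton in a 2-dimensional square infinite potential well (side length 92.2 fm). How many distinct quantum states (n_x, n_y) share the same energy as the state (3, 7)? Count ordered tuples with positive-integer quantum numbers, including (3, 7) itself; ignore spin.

degeneracy = 2

The level has n_x² + n_y² = 58. The ordered positive-integer solutions are (3, 7), (7, 3).
That gives 2 states.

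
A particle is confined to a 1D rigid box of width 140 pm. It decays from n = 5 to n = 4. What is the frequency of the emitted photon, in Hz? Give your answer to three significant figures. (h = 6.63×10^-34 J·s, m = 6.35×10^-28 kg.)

f = 5.99×10^13 Hz

E_1 = h²/(8mL²) = 4.415×10^-21 J and ΔE = (5² − 4²)E_1 = 3.973×10^-20 J.
f = ΔE/h = 3.973×10^-20/6.63×10^-34 = 5.99×10^13 Hz.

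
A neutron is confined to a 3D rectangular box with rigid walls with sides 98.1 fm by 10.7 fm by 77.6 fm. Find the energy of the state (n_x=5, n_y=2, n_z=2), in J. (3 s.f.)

For a 3D rectangular well E = (h²/8m_n)·Σ n_i²/L_i² = (6.626×10^-34)²/(8·1.675×10^-27) · [5²/(98.1 fm)² + 2²/(10.7 fm)² + 2²/(77.6 fm)²].
Evaluating gives E = 1.25×10^-12 J.

E = 1.25×10^-12 J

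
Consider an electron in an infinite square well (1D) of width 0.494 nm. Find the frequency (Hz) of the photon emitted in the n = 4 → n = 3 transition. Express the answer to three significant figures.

f = 2.61×10^15 Hz

E_1 = h²/(8m_eL²) = 2.469×10^-19 J and ΔE = (4² − 3²)E_1 = 1.728×10^-18 J.
f = ΔE/h = 1.728×10^-18/6.626×10^-34 = 2.61×10^15 Hz.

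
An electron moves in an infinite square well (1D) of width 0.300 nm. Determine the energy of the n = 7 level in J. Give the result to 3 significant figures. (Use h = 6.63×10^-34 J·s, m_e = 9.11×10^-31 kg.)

E_7 = 3.28×10^-17 J

For an infinite well E_n = n²h²/(8m_eL²), so E_1 = h²/(8m_eL²) = (6.63×10^-34)²/(8·9.11×10^-31·(3.00×10^-10 m)²) = 6.702×10^-19 J.
Then E_7 = 7²·E_1 = 49·6.702×10^-19 J = 3.28×10^-17 J.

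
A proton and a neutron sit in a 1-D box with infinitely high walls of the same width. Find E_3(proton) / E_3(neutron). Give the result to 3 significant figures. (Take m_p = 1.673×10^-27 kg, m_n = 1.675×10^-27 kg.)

1.00

E_n ∝ 1/m at fixed n and L, so the ratio is m_n/m_p = 1.675×10^-27/1.673×10^-27 = 1.00.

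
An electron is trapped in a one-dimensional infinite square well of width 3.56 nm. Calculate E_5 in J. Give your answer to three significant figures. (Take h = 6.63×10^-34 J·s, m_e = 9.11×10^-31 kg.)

E_5 = 1.19×10^-19 J

For an infinite well E_n = n²h²/(8m_eL²), so E_1 = h²/(8m_eL²) = (6.63×10^-34)²/(8·9.11×10^-31·(3.56×10^-9 m)²) = 4.759×10^-21 J.
Then E_5 = 5²·E_1 = 25·4.759×10^-21 J = 1.19×10^-19 J.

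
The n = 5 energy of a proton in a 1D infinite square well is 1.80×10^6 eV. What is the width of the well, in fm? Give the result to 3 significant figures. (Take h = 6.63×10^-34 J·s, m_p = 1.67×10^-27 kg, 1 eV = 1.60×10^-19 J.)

From E_n = n²h²/(8m_pL²), L = n·h/√(8m_pE_n).
E_5 = 1.80×10^6 eV = 2.880×10^-13 J, so L = 5·6.63×10^-34/√(8·1.67×10^-27·2.880×10^-13) = 5.34×10^-14 m = 53.4 fm.

L = 53.4 fm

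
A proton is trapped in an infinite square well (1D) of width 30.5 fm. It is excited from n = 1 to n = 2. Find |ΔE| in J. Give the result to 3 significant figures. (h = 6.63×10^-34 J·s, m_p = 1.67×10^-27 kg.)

E_1 = h²/(8m_pL²) = 3.537×10^-14 J.
|ΔE| = |1² − 2²|·E_1 = 3·3.537×10^-14 J = 1.06×10^-13 J.

|ΔE| = 1.06×10^-13 J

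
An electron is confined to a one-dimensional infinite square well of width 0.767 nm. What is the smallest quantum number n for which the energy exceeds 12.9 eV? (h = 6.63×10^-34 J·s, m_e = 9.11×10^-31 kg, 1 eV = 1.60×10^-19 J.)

E_1 = h²/(8m_eL²) = 1.025×10^-19 J = 0.6406 eV.
Need n² > 12.9/0.6406 = 20.14, i.e. n > 4.488.
The smallest integer satisfying this is n = 5.

n = 5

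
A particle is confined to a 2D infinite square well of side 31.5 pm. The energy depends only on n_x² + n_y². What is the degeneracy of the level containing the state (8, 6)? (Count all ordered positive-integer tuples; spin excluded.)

degeneracy = 2

The level has n_x² + n_y² = 100. The ordered positive-integer solutions are (6, 8), (8, 6).
That gives 2 states.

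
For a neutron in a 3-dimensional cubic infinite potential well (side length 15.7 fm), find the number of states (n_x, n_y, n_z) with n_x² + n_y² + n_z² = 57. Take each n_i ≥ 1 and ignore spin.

The level has n_x² + n_y² + n_z² = 57. The ordered positive-integer solutions are (2, 2, 7), (2, 7, 2), (4, 4, 5), (4, 5, 4), (5, 4, 4), (7, 2, 2).
That gives 6 states.

degeneracy = 6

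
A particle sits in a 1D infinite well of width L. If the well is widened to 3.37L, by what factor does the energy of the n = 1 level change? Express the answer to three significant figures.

0.0881

E_n ∝ 1/L², so the energy scales by 1/3.37² = 0.0881.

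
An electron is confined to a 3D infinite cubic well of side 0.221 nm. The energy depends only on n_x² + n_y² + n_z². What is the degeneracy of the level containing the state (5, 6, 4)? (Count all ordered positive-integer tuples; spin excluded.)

degeneracy = 12

The level has n_x² + n_y² + n_z² = 77. The ordered positive-integer solutions are (2, 3, 8), (2, 8, 3), (3, 2, 8), (3, 8, 2), (4, 5, 6), (4, 6, 5), (5, 4, 6), (5, 6, 4), (6, 4, 5), (6, 5, 4), (8, 2, 3), (8, 3, 2).
That gives 12 states.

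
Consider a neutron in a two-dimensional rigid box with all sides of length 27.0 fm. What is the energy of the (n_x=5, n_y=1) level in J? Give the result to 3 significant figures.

E = 1.17×10^-12 J

For a 2D rectangular well E = (h²/8m_n)·Σ n_i²/L_i² = (6.626×10^-34)²/(8·1.675×10^-27) · [5²/(27.0 fm)² + 1²/(27.0 fm)²].
Evaluating gives E = 1.17×10^-12 J.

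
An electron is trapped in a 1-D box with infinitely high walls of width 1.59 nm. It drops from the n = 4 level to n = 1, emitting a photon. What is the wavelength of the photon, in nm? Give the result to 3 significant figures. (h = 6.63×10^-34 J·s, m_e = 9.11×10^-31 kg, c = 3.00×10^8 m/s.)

E_1 = h²/(8m_eL²) = 2.386×10^-20 J, so ΔE = (4² − 1²)E_1 = 3.579×10^-19 J.
λ = hc/ΔE = (6.63×10^-34·3.00×10^8)/3.579×10^-19 = 5.56×10^-7 m = 556 nm.

λ = 556 nm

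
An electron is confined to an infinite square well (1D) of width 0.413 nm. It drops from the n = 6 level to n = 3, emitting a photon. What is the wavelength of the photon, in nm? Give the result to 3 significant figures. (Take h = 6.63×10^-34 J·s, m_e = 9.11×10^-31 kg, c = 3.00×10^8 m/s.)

E_1 = h²/(8m_eL²) = 3.536×10^-19 J, so ΔE = (6² − 3²)E_1 = 9.547×10^-18 J.
λ = hc/ΔE = (6.63×10^-34·3.00×10^8)/9.547×10^-18 = 2.08×10^-8 m = 20.8 nm.

λ = 20.8 nm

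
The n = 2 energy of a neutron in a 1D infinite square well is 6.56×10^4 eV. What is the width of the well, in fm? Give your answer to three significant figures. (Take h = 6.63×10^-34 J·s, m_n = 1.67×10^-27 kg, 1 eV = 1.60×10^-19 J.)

From E_n = n²h²/(8m_nL²), L = n·h/√(8m_nE_n).
E_2 = 6.56×10^4 eV = 1.050×10^-14 J, so L = 2·6.63×10^-34/√(8·1.67×10^-27·1.050×10^-14) = 1.12×10^-13 m = 112 fm.

L = 112 fm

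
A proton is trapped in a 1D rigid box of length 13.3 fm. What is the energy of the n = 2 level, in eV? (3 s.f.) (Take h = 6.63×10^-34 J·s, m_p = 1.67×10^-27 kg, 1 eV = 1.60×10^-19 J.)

E_2 = 4.65×10^6 eV

For an infinite well E_n = n²h²/(8m_pL²), so E_1 = h²/(8m_pL²) = (6.63×10^-34)²/(8·1.67×10^-27·(1.33×10^-14 m)²) = 1.860×10^-13 J.
Then E_2 = 2²·E_1 = 4·1.860×10^-13 J = 7.440×10^-13 J.
Converting, E_2 = 7.440×10^-13 J / (1.60×10^-19 J/eV) = 4.65×10^6 eV.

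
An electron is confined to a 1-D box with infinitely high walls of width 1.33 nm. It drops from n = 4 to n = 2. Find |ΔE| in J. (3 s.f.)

|ΔE| = 4.09×10^-19 J

E_1 = h²/(8m_eL²) = 3.406×10^-20 J.
|ΔE| = |4² − 2²|·E_1 = 12·3.406×10^-20 J = 4.09×10^-19 J.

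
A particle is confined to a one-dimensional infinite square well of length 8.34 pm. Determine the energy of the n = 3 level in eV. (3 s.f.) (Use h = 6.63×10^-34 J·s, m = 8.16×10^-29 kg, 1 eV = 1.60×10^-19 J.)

For an infinite well E_n = n²h²/(8mL²), so E_1 = h²/(8mL²) = (6.63×10^-34)²/(8·8.16×10^-29·(8.34×10^-12 m)²) = 9.681×10^-18 J.
Then E_3 = 3²·E_1 = 9·9.681×10^-18 J = 8.713×10^-17 J.
Converting, E_3 = 8.713×10^-17 J / (1.60×10^-19 J/eV) = 545 eV.

E_3 = 545 eV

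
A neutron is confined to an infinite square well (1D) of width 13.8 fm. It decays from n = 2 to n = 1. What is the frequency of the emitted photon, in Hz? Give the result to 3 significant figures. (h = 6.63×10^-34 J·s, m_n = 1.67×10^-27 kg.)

E_1 = h²/(8m_nL²) = 1.728×10^-13 J and ΔE = (2² − 1²)E_1 = 5.184×10^-13 J.
f = ΔE/h = 5.184×10^-13/6.63×10^-34 = 7.82×10^20 Hz.

f = 7.82×10^20 Hz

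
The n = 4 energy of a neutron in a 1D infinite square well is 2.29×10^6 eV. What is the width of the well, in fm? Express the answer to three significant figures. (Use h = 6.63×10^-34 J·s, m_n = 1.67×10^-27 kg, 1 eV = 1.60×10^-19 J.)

From E_n = n²h²/(8m_nL²), L = n·h/√(8m_nE_n).
E_4 = 2.29×10^6 eV = 3.664×10^-13 J, so L = 4·6.63×10^-34/√(8·1.67×10^-27·3.664×10^-13) = 3.79×10^-14 m = 37.9 fm.

L = 37.9 fm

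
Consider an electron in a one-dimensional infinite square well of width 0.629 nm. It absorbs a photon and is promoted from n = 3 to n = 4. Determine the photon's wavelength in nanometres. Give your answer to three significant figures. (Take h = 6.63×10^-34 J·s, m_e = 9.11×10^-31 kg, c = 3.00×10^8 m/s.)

E_1 = h²/(8m_eL²) = 1.524×10^-19 J, so ΔE = (4² − 3²)E_1 = 1.067×10^-18 J.
λ = hc/ΔE = (6.63×10^-34·3.00×10^8)/1.067×10^-18 = 1.86×10^-7 m = 186 nm.

λ = 186 nm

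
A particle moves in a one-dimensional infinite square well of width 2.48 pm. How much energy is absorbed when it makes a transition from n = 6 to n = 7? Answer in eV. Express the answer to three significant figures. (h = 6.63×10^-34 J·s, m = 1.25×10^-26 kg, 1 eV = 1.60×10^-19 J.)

E_1 = h²/(8mL²) = 7.147×10^-19 J.
|ΔE| = |6² − 7²|·E_1 = 13·7.147×10^-19 J = 9.291×10^-18 J = 58.1 eV.

|ΔE| = 58.1 eV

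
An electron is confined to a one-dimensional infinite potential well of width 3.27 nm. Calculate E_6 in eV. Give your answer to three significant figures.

For an infinite well E_n = n²h²/(8m_eL²), so E_1 = h²/(8m_eL²) = (6.626×10^-34)²/(8·9.109×10^-31·(3.27×10^-9 m)²) = 5.634×10^-21 J.
Then E_6 = 6²·E_1 = 36·5.634×10^-21 J = 2.028×10^-19 J.
Converting, E_6 = 2.028×10^-19 J / (1.602×10^-19 J/eV) = 1.27 eV.

E_6 = 1.27 eV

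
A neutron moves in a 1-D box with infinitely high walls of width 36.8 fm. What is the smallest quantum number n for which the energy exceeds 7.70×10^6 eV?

n = 8

E_1 = h²/(8m_nL²) = 2.419×10^-14 J = 1.510×10^5 eV.
Need n² > 7.70×10^6/1.510×10^5 = 50.99, i.e. n > 7.141.
The smallest integer satisfying this is n = 8.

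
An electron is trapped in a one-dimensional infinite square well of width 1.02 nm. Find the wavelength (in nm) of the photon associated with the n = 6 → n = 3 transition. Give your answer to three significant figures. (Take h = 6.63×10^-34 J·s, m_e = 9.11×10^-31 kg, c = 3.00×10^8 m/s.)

E_1 = h²/(8m_eL²) = 5.797×10^-20 J, so ΔE = (6² − 3²)E_1 = 1.565×10^-18 J.
λ = hc/ΔE = (6.63×10^-34·3.00×10^8)/1.565×10^-18 = 1.27×10^-7 m = 127 nm.

λ = 127 nm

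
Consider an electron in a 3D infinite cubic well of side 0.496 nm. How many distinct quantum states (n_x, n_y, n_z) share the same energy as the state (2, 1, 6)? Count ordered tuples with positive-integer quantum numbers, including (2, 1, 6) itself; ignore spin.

degeneracy = 9

The level has n_x² + n_y² + n_z² = 41. The ordered positive-integer solutions are (1, 2, 6), (1, 6, 2), (2, 1, 6), (2, 6, 1), (3, 4, 4), (4, 3, 4), (4, 4, 3), (6, 1, 2), (6, 2, 1).
That gives 9 states.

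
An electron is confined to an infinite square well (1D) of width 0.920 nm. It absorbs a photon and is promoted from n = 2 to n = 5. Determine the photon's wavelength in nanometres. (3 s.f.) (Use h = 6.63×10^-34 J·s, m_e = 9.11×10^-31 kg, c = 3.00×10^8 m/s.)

E_1 = h²/(8m_eL²) = 7.126×10^-20 J, so ΔE = (5² − 2²)E_1 = 1.496×10^-18 J.
λ = hc/ΔE = (6.63×10^-34·3.00×10^8)/1.496×10^-18 = 1.33×10^-7 m = 133 nm.

λ = 133 nm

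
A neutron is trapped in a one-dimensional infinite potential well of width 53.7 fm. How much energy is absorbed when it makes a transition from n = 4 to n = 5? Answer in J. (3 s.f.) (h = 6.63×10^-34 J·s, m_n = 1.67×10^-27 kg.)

|ΔE| = 1.03×10^-13 J

E_1 = h²/(8m_nL²) = 1.141×10^-14 J.
|ΔE| = |4² − 5²|·E_1 = 9·1.141×10^-14 J = 1.03×10^-13 J.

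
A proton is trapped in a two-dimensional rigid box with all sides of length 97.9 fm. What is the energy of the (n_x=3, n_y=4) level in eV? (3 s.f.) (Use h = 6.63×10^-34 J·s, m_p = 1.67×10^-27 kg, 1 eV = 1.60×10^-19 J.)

E = 5.36×10^5 eV

For a 2D rectangular well E = (h²/8m_p)·Σ n_i²/L_i² = (6.63×10^-34)²/(8·1.67×10^-27) · [3²/(97.9 fm)² + 4²/(97.9 fm)²].
Evaluating gives E = 8.582×10^-14 J = 5.36×10^5 eV.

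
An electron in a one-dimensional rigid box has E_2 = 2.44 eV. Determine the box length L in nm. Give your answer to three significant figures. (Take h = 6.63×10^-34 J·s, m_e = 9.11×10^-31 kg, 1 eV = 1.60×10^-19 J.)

L = 0.786 nm

From E_n = n²h²/(8m_eL²), L = n·h/√(8m_eE_n).
E_2 = 2.44 eV = 3.904×10^-19 J, so L = 2·6.63×10^-34/√(8·9.11×10^-31·3.904×10^-19) = 7.86×10^-10 m = 0.786 nm.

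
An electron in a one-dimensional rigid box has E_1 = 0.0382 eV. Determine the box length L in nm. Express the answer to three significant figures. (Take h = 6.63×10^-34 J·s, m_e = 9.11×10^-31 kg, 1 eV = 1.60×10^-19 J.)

From E_n = n²h²/(8m_eL²), L = n·h/√(8m_eE_n).
E_1 = 0.0382 eV = 6.112×10^-21 J, so L = 1·6.63×10^-34/√(8·9.11×10^-31·6.112×10^-21) = 3.14×10^-9 m = 3.14 nm.

L = 3.14 nm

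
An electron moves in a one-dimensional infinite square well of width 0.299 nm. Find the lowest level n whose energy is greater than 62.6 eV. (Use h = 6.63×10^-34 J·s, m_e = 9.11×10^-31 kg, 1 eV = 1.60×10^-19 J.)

E_1 = h²/(8m_eL²) = 6.746×10^-19 J = 4.216 eV.
Need n² > 62.6/4.216 = 14.85, i.e. n > 3.854.
The smallest integer satisfying this is n = 4.

n = 4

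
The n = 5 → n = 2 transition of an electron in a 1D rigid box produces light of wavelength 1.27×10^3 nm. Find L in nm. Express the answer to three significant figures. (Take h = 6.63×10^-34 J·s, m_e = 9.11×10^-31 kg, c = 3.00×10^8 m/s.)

L = 2.84 nm

The photon carries ΔE = hc/λ = 6.63×10^-34·3.00×10^8/1.27×10^-6 m = 1.566×10^-19 J.
Since ΔE = (5² − 2²)E_1, E_1 = 7.457×10^-21 J, and L = h/√(8m_eE_1) = 2.84×10^-9 m = 2.84 nm.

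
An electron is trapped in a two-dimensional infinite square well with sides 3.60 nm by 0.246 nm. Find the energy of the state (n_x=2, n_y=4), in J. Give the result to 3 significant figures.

E = 1.59×10^-17 J

For a 2D rectangular well E = (h²/8m_e)·Σ n_i²/L_i² = (6.626×10^-34)²/(8·9.109×10^-31) · [2²/(3.60 nm)² + 4²/(0.246 nm)²].
Evaluating gives E = 1.59×10^-17 J.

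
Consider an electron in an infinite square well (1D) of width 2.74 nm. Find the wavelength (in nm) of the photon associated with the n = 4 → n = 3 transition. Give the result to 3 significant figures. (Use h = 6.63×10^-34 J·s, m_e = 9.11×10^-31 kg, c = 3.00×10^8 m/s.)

λ = 3.54×10^3 nm

E_1 = h²/(8m_eL²) = 8.034×10^-21 J, so ΔE = (4² − 3²)E_1 = 5.624×10^-20 J.
λ = hc/ΔE = (6.63×10^-34·3.00×10^8)/5.624×10^-20 = 3.54×10^-6 m = 3.54×10^3 nm.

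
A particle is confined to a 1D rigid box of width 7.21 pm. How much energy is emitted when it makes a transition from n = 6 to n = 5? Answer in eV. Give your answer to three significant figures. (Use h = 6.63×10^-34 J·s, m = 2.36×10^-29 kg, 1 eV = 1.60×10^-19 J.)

|ΔE| = 3.08×10^3 eV

E_1 = h²/(8mL²) = 4.479×10^-17 J.
|ΔE| = |6² − 5²|·E_1 = 11·4.479×10^-17 J = 4.927×10^-16 J = 3.08×10^3 eV.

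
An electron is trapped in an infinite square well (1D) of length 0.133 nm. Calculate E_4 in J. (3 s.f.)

For an infinite well E_n = n²h²/(8m_eL²), so E_1 = h²/(8m_eL²) = (6.626×10^-34)²/(8·9.109×10^-31·(1.33×10^-10 m)²) = 3.406×10^-18 J.
Then E_4 = 4²·E_1 = 16·3.406×10^-18 J = 5.45×10^-17 J.

E_4 = 5.45×10^-17 J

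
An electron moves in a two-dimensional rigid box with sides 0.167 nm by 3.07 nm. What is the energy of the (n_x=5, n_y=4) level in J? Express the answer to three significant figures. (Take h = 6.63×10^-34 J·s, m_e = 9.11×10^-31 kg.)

E = 5.42×10^-17 J

For a 2D rectangular well E = (h²/8m_e)·Σ n_i²/L_i² = (6.63×10^-34)²/(8·9.11×10^-31) · [5²/(0.167 nm)² + 4²/(3.07 nm)²].
Evaluating gives E = 5.42×10^-17 J.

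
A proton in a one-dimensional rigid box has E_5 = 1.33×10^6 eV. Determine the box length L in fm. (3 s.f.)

From E_n = n²h²/(8m_pL²), L = n·h/√(8m_pE_n).
E_5 = 1.33×10^6 eV = 2.131×10^-13 J, so L = 5·6.626×10^-34/√(8·1.673×10^-27·2.131×10^-13) = 6.20×10^-14 m = 62.0 fm.

L = 62.0 fm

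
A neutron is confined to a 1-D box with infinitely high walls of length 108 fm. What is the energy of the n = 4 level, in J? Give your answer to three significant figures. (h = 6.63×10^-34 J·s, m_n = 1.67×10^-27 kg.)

E_4 = 4.51×10^-14 J

For an infinite well E_n = n²h²/(8m_nL²), so E_1 = h²/(8m_nL²) = (6.63×10^-34)²/(8·1.67×10^-27·(1.08×10^-13 m)²) = 2.821×10^-15 J.
Then E_4 = 4²·E_1 = 16·2.821×10^-15 J = 4.51×10^-14 J.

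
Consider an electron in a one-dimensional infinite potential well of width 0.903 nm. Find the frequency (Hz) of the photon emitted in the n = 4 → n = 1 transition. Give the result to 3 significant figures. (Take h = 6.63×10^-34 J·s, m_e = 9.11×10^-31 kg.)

f = 1.67×10^15 Hz

E_1 = h²/(8m_eL²) = 7.397×10^-20 J and ΔE = (4² − 1²)E_1 = 1.110×10^-18 J.
f = ΔE/h = 1.110×10^-18/6.63×10^-34 = 1.67×10^15 Hz.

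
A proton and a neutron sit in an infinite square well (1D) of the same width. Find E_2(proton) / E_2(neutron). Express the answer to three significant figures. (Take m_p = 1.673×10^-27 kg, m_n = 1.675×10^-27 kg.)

1.00

E_n ∝ 1/m at fixed n and L, so the ratio is m_n/m_p = 1.675×10^-27/1.673×10^-27 = 1.00.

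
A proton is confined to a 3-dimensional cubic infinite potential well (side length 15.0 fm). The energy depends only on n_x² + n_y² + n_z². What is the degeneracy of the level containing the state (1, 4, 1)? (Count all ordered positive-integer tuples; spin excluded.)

degeneracy = 3

The level has n_x² + n_y² + n_z² = 18. The ordered positive-integer solutions are (1, 1, 4), (1, 4, 1), (4, 1, 1).
That gives 3 states.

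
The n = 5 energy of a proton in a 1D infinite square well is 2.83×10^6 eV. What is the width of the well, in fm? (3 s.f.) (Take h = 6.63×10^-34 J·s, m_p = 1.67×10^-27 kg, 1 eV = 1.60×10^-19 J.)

From E_n = n²h²/(8m_pL²), L = n·h/√(8m_pE_n).
E_5 = 2.83×10^6 eV = 4.528×10^-13 J, so L = 5·6.63×10^-34/√(8·1.67×10^-27·4.528×10^-13) = 4.26×10^-14 m = 42.6 fm.

L = 42.6 fm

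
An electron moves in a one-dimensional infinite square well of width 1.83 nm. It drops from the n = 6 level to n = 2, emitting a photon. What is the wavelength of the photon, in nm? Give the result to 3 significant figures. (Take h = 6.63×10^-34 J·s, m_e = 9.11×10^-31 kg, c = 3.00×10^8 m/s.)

λ = 345 nm

E_1 = h²/(8m_eL²) = 1.801×10^-20 J, so ΔE = (6² − 2²)E_1 = 5.763×10^-19 J.
λ = hc/ΔE = (6.63×10^-34·3.00×10^8)/5.763×10^-19 = 3.45×10^-7 m = 345 nm.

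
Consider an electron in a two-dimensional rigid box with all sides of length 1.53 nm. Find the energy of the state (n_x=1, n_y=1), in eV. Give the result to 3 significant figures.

E = 0.321 eV

For a 2D rectangular well E = (h²/8m_e)·Σ n_i²/L_i² = (6.626×10^-34)²/(8·9.109×10^-31) · [1²/(1.53 nm)² + 1²/(1.53 nm)²].
Evaluating gives E = 5.147×10^-20 J = 0.321 eV.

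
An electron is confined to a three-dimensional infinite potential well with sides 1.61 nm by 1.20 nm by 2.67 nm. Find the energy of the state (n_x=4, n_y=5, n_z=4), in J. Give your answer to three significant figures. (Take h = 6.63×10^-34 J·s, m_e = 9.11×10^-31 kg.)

E = 1.55×10^-18 J

For a 3D rectangular well E = (h²/8m_e)·Σ n_i²/L_i² = (6.63×10^-34)²/(8·9.11×10^-31) · [4²/(1.61 nm)² + 5²/(1.20 nm)² + 4²/(2.67 nm)²].
Evaluating gives E = 1.55×10^-18 J.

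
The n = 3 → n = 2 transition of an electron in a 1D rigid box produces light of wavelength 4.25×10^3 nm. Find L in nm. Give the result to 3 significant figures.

L = 2.54 nm

The photon carries ΔE = hc/λ = 6.626×10^-34·2.998×10^8/4.25×10^-6 m = 4.674×10^-20 J.
Since ΔE = (3² − 2²)E_1, E_1 = 9.348×10^-21 J, and L = h/√(8m_eE_1) = 2.54×10^-9 m = 2.54 nm.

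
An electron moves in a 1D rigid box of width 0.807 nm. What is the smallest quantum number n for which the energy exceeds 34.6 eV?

n = 8

E_1 = h²/(8m_eL²) = 9.251×10^-20 J = 0.5775 eV.
Need n² > 34.6/0.5775 = 59.91, i.e. n > 7.740.
The smallest integer satisfying this is n = 8.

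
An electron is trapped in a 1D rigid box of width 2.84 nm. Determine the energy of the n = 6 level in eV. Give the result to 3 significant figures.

For an infinite well E_n = n²h²/(8m_eL²), so E_1 = h²/(8m_eL²) = (6.626×10^-34)²/(8·9.109×10^-31·(2.84×10^-9 m)²) = 7.470×10^-21 J.
Then E_6 = 6²·E_1 = 36·7.470×10^-21 J = 2.689×10^-19 J.
Converting, E_6 = 2.689×10^-19 J / (1.602×10^-19 J/eV) = 1.68 eV.

E_6 = 1.68 eV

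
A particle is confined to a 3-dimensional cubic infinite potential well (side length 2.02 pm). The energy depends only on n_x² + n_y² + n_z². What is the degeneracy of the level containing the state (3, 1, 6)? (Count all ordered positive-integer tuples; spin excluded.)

The level has n_x² + n_y² + n_z² = 46. The ordered positive-integer solutions are (1, 3, 6), (1, 6, 3), (3, 1, 6), (3, 6, 1), (6, 1, 3), (6, 3, 1).
That gives 6 states.

degeneracy = 6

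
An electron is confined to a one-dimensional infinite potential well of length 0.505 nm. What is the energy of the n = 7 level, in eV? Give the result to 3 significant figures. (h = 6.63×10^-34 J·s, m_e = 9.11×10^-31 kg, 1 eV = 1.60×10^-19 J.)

E_7 = 72.4 eV

For an infinite well E_n = n²h²/(8m_eL²), so E_1 = h²/(8m_eL²) = (6.63×10^-34)²/(8·9.11×10^-31·(5.05×10^-10 m)²) = 2.365×10^-19 J.
Then E_7 = 7²·E_1 = 49·2.365×10^-19 J = 1.159×10^-17 J.
Converting, E_7 = 1.159×10^-17 J / (1.60×10^-19 J/eV) = 72.4 eV.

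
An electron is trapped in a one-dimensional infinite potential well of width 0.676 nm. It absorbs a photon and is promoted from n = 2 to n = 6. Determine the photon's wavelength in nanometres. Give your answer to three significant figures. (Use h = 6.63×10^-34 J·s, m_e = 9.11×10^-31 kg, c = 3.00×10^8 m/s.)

λ = 47.1 nm

E_1 = h²/(8m_eL²) = 1.320×10^-19 J, so ΔE = (6² − 2²)E_1 = 4.224×10^-18 J.
λ = hc/ΔE = (6.63×10^-34·3.00×10^8)/4.224×10^-18 = 4.71×10^-8 m = 47.1 nm.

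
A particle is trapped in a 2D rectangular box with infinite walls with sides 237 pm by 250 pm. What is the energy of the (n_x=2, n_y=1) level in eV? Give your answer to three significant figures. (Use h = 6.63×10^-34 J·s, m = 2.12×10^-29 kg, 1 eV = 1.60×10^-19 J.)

E = 1.41 eV

For a 2D rectangular well E = (h²/8m)·Σ n_i²/L_i² = (6.63×10^-34)²/(8·2.12×10^-29) · [2²/(237 pm)² + 1²/(250 pm)²].
Evaluating gives E = 2.260×10^-19 J = 1.41 eV.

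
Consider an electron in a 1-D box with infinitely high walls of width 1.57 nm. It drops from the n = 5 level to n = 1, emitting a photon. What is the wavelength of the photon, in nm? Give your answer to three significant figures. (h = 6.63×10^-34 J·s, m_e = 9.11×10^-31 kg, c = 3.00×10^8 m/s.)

λ = 339 nm

E_1 = h²/(8m_eL²) = 2.447×10^-20 J, so ΔE = (5² − 1²)E_1 = 5.873×10^-19 J.
λ = hc/ΔE = (6.63×10^-34·3.00×10^8)/5.873×10^-19 = 3.39×10^-7 m = 339 nm.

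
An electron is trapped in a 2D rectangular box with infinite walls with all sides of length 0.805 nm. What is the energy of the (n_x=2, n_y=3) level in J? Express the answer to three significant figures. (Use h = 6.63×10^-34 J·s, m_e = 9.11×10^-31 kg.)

For a 2D rectangular well E = (h²/8m_e)·Σ n_i²/L_i² = (6.63×10^-34)²/(8·9.11×10^-31) · [2²/(0.805 nm)² + 3²/(0.805 nm)²].
Evaluating gives E = 1.21×10^-18 J.

E = 1.21×10^-18 J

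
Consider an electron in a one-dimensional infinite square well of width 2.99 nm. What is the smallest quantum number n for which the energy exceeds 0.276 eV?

n = 3

E_1 = h²/(8m_eL²) = 6.739×10^-21 J = 0.04207 eV.
Need n² > 0.276/0.04207 = 6.560, i.e. n > 2.561.
The smallest integer satisfying this is n = 3.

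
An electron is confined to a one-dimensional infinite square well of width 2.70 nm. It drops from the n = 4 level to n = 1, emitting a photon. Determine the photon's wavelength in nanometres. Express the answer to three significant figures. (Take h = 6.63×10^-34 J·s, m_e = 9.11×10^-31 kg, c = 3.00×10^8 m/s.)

λ = 1.60×10^3 nm

E_1 = h²/(8m_eL²) = 8.274×10^-21 J, so ΔE = (4² − 1²)E_1 = 1.241×10^-19 J.
λ = hc/ΔE = (6.63×10^-34·3.00×10^8)/1.241×10^-19 = 1.60×10^-6 m = 1.60×10^3 nm.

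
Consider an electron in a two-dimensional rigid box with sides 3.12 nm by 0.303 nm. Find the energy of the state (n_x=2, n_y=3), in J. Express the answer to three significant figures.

For a 2D rectangular well E = (h²/8m_e)·Σ n_i²/L_i² = (6.626×10^-34)²/(8·9.109×10^-31) · [2²/(3.12 nm)² + 3²/(0.303 nm)²].
Evaluating gives E = 5.93×10^-18 J.

E = 5.93×10^-18 J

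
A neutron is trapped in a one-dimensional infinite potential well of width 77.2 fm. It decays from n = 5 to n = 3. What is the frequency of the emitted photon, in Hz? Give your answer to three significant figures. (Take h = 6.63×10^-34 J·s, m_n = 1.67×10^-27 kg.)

f = 1.33×10^20 Hz

E_1 = h²/(8m_nL²) = 5.521×10^-15 J and ΔE = (5² − 3²)E_1 = 8.834×10^-14 J.
f = ΔE/h = 8.834×10^-14/6.63×10^-34 = 1.33×10^20 Hz.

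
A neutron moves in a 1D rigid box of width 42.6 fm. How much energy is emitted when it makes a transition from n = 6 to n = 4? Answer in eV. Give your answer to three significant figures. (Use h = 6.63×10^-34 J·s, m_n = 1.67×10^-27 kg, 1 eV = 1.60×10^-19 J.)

E_1 = h²/(8m_nL²) = 1.813×10^-14 J.
|ΔE| = |6² − 4²|·E_1 = 20·1.813×10^-14 J = 3.626×10^-13 J = 2.27×10^6 eV.

|ΔE| = 2.27×10^6 eV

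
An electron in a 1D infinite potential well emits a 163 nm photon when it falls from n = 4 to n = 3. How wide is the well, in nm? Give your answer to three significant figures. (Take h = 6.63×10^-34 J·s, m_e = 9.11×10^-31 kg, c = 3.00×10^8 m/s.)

L = 0.588 nm

The photon carries ΔE = hc/λ = 6.63×10^-34·3.00×10^8/1.63×10^-7 m = 1.220×10^-18 J.
Since ΔE = (4² − 3²)E_1, E_1 = 1.743×10^-19 J, and L = h/√(8m_eE_1) = 5.88×10^-10 m = 0.588 nm.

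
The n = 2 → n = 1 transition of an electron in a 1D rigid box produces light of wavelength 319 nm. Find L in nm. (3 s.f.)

L = 0.539 nm

The photon carries ΔE = hc/λ = 6.626×10^-34·2.998×10^8/3.19×10^-7 m = 6.227×10^-19 J.
Since ΔE = (2² − 1²)E_1, E_1 = 2.076×10^-19 J, and L = h/√(8m_eE_1) = 5.39×10^-10 m = 0.539 nm.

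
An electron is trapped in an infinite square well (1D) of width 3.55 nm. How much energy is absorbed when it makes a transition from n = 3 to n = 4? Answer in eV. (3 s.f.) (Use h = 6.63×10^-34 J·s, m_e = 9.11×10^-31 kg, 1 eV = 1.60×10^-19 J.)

E_1 = h²/(8m_eL²) = 4.786×10^-21 J.
|ΔE| = |3² − 4²|·E_1 = 7·4.786×10^-21 J = 3.350×10^-20 J = 0.209 eV.

|ΔE| = 0.209 eV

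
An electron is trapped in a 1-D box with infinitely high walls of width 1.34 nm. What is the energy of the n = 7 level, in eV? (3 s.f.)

For an infinite well E_n = n²h²/(8m_eL²), so E_1 = h²/(8m_eL²) = (6.626×10^-34)²/(8·9.109×10^-31·(1.34×10^-9 m)²) = 3.355×10^-20 J.
Then E_7 = 7²·E_1 = 49·3.355×10^-20 J = 1.644×10^-18 J.
Converting, E_7 = 1.644×10^-18 J / (1.602×10^-19 J/eV) = 10.3 eV.

E_7 = 10.3 eV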